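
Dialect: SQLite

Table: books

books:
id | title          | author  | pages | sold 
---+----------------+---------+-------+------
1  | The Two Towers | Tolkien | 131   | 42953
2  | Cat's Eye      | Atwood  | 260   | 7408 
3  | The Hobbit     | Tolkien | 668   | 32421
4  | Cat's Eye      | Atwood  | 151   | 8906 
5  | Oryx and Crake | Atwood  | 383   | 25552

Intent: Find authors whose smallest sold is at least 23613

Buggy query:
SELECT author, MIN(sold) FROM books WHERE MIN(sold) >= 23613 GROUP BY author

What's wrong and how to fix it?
Bug: Aggregates like MIN are computed per group after WHERE runs

Fix: Replace WHERE with HAVING after the GROUP BY

Corrected query:
SELECT author, MIN(sold) FROM books GROUP BY author HAVING MIN(sold) >= 23613

Result:
author  | MIN(sold)
--------+----------
Tolkien | 32421    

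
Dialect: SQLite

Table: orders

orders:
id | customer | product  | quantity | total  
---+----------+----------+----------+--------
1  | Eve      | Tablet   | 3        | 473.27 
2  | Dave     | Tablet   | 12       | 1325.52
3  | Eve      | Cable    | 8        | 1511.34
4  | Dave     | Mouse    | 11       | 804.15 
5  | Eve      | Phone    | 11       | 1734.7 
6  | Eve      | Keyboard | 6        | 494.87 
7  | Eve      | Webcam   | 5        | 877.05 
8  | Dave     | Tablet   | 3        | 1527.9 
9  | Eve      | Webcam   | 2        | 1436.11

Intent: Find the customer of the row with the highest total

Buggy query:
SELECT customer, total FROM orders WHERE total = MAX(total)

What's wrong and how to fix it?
Bug: WHERE is evaluated per row; an aggregate over the whole table isn't defined there

Fix: Use a subquery: WHERE total = (SELECT MAX(total) FROM orders)

Corrected query:
SELECT customer, total FROM orders WHERE total = (SELECT MAX(total) FROM orders)

Result:
customer | total 
---------+-------
Eve      | 1734.7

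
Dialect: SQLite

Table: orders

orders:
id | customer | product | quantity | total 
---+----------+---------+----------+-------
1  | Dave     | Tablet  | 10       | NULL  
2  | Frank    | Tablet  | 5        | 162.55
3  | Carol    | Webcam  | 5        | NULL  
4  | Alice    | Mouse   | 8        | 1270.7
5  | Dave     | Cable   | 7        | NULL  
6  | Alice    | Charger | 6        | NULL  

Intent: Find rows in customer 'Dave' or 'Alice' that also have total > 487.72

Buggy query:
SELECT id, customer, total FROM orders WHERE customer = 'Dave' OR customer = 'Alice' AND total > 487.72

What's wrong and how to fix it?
Bug: Without parentheses, AND is evaluated before OR, so the total filter only applies to the 'Alice' branch

Fix: Group the OR with parentheses (or use IN), then AND the threshold

Corrected query:
SELECT id, customer, total FROM orders WHERE (customer = 'Dave' OR customer = 'Alice') AND total > 487.72

Result:
id | customer | total 
---+----------+-------
4  | Alice    | 1270.7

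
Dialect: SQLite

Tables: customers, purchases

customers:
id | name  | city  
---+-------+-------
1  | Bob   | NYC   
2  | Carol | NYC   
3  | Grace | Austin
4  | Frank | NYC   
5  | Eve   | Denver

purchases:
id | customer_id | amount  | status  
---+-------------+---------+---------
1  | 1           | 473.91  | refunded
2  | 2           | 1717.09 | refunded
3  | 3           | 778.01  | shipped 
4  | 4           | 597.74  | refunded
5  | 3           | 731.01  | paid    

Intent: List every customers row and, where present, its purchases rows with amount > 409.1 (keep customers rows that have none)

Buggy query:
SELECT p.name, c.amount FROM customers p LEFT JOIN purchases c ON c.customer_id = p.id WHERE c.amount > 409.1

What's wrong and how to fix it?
Bug: A WHERE condition on the right-hand table after LEFT JOIN drops unmatched parents

Fix: Move the right-table condition into the ON clause so unmatched parents are kept

Corrected query:
SELECT p.name, c.amount FROM customers p LEFT JOIN purchases c ON c.customer_id = p.id AND c.amount > 409.1

Result:
name  | amount 
------+--------
Bob   | 473.91 
Carol | 1717.09
Grace | 731.01 
Grace | 778.01 
Frank | 597.74 
Eve   | NULL   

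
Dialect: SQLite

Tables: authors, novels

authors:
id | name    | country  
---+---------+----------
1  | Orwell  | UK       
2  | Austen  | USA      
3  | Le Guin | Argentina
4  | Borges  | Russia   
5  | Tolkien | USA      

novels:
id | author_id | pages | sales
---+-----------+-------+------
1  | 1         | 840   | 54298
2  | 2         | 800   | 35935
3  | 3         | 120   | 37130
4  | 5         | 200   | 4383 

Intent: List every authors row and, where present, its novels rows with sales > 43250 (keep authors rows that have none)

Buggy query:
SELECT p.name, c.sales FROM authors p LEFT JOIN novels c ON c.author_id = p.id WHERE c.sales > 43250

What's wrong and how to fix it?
Bug: Filtering c.sales in WHERE discards the NULL rows produced by LEFT JOIN, turning it into an inner join

Fix: Move the right-table condition into the ON clause so unmatched parents are kept

Corrected query:
SELECT p.name, c.sales FROM authors p LEFT JOIN novels c ON c.author_id = p.id AND c.sales > 43250

Result:
name    | sales
--------+------
Orwell  | 54298
Austen  | NULL 
Le Guin | NULL 
Borges  | NULL 
Tolkien | NULL 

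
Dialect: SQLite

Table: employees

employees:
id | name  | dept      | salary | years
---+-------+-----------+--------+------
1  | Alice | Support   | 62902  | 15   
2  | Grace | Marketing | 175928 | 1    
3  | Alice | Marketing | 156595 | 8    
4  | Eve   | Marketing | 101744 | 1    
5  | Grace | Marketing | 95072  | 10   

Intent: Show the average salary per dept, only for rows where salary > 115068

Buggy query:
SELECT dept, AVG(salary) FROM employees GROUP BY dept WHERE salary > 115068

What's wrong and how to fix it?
Bug: WHERE cannot follow GROUP BY

Fix: Place WHERE between FROM and GROUP BY

Corrected query:
SELECT dept, AVG(salary) FROM employees WHERE salary > 115068 GROUP BY dept

Result:
dept      | AVG(salary)
----------+------------
Marketing | 166261.5   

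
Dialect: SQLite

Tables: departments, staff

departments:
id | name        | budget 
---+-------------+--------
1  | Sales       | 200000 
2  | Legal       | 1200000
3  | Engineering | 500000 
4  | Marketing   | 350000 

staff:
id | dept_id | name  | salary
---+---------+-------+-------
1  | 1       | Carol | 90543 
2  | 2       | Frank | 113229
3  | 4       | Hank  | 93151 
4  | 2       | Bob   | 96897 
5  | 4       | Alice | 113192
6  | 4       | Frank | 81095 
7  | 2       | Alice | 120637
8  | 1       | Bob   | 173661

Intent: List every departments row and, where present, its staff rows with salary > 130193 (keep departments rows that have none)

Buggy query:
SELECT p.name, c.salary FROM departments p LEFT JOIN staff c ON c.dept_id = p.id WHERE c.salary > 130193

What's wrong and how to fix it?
Bug: A WHERE condition on the right-hand table after LEFT JOIN drops unmatched parents

Fix: Move the right-table condition into the ON clause so unmatched parents are kept

Corrected query:
SELECT p.name, c.salary FROM departments p LEFT JOIN staff c ON c.dept_id = p.id AND c.salary > 130193

Result:
name        | salary
------------+-------
Sales       | 173661
Legal       | NULL  
Engineering | NULL  
Marketing   | NULL  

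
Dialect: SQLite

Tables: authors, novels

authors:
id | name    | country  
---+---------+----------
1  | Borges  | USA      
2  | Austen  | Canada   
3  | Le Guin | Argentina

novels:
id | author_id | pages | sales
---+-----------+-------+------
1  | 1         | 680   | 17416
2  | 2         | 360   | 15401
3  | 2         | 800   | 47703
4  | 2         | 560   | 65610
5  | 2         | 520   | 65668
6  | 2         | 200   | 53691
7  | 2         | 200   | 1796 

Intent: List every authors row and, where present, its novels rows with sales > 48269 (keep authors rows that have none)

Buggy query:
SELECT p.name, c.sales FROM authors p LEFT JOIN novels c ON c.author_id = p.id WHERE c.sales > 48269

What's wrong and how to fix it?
Bug: Filtering c.sales in WHERE discards the NULL rows produced by LEFT JOIN, turning it into an inner join

Fix: Put 'c.sales > 48269' in the JOIN's ON clause instead of WHERE

Corrected query:
SELECT p.name, c.sales FROM authors p LEFT JOIN novels c ON c.author_id = p.id AND c.sales > 48269

Result:
name    | sales
--------+------
Borges  | NULL 
Austen  | 53691
Austen  | 65610
Austen  | 65668
Le Guin | NULL 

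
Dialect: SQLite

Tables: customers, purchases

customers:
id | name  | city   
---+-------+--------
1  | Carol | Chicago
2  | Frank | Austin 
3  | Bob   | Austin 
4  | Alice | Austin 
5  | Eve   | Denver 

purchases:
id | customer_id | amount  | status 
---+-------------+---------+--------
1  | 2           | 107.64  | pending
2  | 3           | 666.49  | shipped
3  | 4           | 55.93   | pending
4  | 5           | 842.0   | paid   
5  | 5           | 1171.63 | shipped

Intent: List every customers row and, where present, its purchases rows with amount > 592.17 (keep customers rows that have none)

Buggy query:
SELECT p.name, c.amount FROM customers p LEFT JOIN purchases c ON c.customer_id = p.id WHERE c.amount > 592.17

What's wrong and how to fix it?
Bug: Filtering c.amount in WHERE discards the NULL rows produced by LEFT JOIN, turning it into an inner join

Fix: Move the right-table condition into the ON clause so unmatched parents are kept

Corrected query:
SELECT p.name, c.amount FROM customers p LEFT JOIN purchases c ON c.customer_id = p.id AND c.amount > 592.17

Result:
name  | amount 
------+--------
Carol | NULL   
Frank | NULL   
Bob   | 666.49 
Alice | NULL   
Eve   | 842    
Eve   | 1171.63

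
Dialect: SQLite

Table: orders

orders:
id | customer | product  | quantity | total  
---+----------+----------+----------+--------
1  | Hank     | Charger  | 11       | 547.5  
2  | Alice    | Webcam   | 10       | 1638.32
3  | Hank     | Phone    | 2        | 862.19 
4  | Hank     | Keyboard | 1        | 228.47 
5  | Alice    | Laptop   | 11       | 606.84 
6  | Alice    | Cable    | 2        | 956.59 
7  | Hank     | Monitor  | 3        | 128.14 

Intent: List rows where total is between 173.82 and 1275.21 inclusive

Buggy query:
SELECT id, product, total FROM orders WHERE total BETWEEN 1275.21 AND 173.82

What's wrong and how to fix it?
Bug: BETWEEN expects the lower bound first; with 1275.21 AND 173.82 the range is empty

Fix: Write BETWEEN 173.82 AND 1275.21

Corrected query:
SELECT id, product, total FROM orders WHERE total BETWEEN 173.82 AND 1275.21

Result:
id | product  | total 
---+----------+-------
1  | Charger  | 547.5 
3  | Phone    | 862.19
4  | Keyboard | 228.47
5  | Laptop   | 606.84
6  | Cable    | 956.59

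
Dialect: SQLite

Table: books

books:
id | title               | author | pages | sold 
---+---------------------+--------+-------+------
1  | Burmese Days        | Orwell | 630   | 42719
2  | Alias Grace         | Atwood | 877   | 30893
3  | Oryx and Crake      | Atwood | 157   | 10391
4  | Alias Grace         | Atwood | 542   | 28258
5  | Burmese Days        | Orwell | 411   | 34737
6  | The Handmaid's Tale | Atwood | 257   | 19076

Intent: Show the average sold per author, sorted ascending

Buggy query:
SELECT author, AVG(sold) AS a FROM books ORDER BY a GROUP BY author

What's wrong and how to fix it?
Bug: ORDER BY appears before GROUP BY; SQL clause order requires GROUP BY first

Fix: Reorder: SELECT … FROM … GROUP BY … ORDER BY …

Corrected query:
SELECT author, AVG(sold) AS a FROM books GROUP BY author ORDER BY a

Result:
author | a      
-------+--------
Atwood | 22154.5
Orwell | 38728  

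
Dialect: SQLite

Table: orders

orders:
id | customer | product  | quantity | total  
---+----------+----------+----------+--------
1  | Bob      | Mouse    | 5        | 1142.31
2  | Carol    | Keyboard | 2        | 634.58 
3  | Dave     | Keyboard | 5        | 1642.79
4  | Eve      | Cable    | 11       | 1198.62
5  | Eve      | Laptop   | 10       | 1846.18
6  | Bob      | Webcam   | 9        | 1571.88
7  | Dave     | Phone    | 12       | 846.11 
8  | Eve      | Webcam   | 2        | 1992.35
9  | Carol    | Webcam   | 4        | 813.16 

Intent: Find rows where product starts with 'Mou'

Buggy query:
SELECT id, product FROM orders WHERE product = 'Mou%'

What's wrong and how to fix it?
Bug: Wildcards only work with LIKE; '=' treats '%' as a literal character

Fix: Use LIKE for wildcard pattern matching

Corrected query:
SELECT id, product FROM orders WHERE product LIKE 'Mou%'

Result:
id | product
---+--------
1  | Mouse  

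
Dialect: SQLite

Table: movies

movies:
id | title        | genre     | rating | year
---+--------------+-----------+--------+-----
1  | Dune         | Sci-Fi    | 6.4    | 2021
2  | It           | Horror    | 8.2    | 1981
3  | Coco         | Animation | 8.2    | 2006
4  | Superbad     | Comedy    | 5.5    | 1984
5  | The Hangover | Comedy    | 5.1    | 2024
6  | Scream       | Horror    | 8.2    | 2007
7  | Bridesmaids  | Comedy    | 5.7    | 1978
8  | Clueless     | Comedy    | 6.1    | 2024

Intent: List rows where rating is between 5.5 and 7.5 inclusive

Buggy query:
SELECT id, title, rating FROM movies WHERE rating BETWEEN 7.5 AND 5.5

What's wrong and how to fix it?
Bug: The bounds are reversed; BETWEEN a AND b requires a <= b to match anything

Fix: Swap the bounds so the smaller value comes first

Corrected query:
SELECT id, title, rating FROM movies WHERE rating BETWEEN 5.5 AND 7.5

Result:
id | title       | rating
---+-------------+-------
1  | Dune        | 6.4   
4  | Superbad    | 5.5   
7  | Bridesmaids | 5.7   
8  | Clueless    | 6.1   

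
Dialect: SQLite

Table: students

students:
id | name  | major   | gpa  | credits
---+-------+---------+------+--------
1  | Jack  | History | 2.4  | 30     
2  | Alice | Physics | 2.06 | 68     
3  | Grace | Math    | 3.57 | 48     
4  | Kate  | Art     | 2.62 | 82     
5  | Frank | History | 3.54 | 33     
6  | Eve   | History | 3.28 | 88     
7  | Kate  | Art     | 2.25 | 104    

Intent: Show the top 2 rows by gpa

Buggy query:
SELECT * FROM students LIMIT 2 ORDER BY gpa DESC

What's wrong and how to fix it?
Bug: LIMIT must come after ORDER BY

Fix: Swap the clauses: ORDER BY first, then LIMIT

Corrected query:
SELECT * FROM students ORDER BY gpa DESC LIMIT 2

Result:
id | name  | major   | gpa  | credits
---+-------+---------+------+--------
3  | Grace | Math    | 3.57 | 48     
5  | Frank | History | 3.54 | 33     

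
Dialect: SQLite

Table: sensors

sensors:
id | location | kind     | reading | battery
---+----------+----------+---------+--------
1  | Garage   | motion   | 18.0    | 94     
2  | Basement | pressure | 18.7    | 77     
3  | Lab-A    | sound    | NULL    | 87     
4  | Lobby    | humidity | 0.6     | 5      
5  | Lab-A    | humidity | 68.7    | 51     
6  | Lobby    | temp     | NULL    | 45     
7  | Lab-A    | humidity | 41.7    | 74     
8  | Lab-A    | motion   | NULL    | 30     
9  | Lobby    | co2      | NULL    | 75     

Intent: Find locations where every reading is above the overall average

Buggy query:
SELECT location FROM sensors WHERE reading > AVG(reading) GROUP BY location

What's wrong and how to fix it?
Bug: WHERE evaluates per row before aggregation, so AVG() is unavailable

Fix: Use a subquery for AVG and a HAVING MIN(...) filter so the condition holds for every row in the group

Corrected query:
SELECT location FROM sensors GROUP BY location HAVING MIN(reading) > (SELECT AVG(reading) FROM sensors)

Result:
location
--------
Lab-A   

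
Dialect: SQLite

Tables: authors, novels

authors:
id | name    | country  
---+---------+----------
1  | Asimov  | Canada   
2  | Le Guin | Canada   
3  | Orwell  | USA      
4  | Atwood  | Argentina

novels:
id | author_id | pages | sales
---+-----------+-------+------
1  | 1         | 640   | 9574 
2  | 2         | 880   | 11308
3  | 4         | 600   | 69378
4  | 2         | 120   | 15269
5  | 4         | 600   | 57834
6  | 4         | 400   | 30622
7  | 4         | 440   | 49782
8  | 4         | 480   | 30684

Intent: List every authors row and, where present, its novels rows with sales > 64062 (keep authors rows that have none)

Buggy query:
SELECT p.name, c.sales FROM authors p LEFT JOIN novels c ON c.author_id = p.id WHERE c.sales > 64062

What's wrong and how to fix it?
Bug: A WHERE condition on the right-hand table after LEFT JOIN drops unmatched parents

Fix: Move the right-table condition into the ON clause so unmatched parents are kept

Corrected query:
SELECT p.name, c.sales FROM authors p LEFT JOIN novels c ON c.author_id = p.id AND c.sales > 64062

Result:
name    | sales
--------+------
Asimov  | NULL 
Le Guin | NULL 
Orwell  | NULL 
Atwood  | 69378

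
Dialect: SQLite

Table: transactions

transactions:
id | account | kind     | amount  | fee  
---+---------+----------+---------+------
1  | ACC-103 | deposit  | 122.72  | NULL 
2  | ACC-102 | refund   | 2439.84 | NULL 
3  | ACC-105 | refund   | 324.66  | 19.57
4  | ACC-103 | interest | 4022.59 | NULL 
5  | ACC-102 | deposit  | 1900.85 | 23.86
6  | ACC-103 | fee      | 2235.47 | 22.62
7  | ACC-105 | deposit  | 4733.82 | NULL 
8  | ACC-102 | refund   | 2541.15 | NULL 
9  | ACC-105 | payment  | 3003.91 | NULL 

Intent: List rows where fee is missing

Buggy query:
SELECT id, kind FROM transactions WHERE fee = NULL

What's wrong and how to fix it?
Bug: Comparing to NULL with '=' never matches; NULL = NULL is unknown, not true

Fix: Use IS NULL to test for NULL

Corrected query:
SELECT id, kind FROM transactions WHERE fee IS NULL

Result:
id | kind    
---+---------
1  | deposit 
2  | refund  
4  | interest
7  | deposit 
8  | refund  
9  | payment 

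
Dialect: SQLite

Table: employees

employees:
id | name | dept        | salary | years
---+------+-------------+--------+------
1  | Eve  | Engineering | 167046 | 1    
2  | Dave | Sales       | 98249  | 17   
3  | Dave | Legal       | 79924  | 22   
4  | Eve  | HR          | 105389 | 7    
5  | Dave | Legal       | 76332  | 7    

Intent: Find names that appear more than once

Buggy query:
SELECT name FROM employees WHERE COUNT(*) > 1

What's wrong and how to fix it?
Bug: WHERE can't reference COUNT(*); aggregates are computed after WHERE

Fix: GROUP BY name, then filter groups with HAVING COUNT(*) > 1

Corrected query:
SELECT name FROM employees GROUP BY name HAVING COUNT(*) > 1

Result:
name
----
Dave
Eve 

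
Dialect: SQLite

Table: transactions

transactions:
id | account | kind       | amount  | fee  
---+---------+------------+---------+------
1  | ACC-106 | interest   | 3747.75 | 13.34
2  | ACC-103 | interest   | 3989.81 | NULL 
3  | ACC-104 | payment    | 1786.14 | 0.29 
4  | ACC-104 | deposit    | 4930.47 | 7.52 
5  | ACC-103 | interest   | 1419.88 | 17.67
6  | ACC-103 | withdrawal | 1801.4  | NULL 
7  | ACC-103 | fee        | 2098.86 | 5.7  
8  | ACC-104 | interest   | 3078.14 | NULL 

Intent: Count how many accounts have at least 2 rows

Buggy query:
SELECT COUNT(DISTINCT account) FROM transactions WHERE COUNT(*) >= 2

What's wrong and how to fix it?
Bug: WHERE filters individual rows, not groups, so a group-level COUNT is invalid there

Fix: Use a subquery that GROUPs and filters with HAVING, then count its rows

Corrected query:
SELECT COUNT(*) FROM (SELECT account FROM transactions GROUP BY account HAVING COUNT(*) >= 2)

Result:
COUNT(*)
--------
2       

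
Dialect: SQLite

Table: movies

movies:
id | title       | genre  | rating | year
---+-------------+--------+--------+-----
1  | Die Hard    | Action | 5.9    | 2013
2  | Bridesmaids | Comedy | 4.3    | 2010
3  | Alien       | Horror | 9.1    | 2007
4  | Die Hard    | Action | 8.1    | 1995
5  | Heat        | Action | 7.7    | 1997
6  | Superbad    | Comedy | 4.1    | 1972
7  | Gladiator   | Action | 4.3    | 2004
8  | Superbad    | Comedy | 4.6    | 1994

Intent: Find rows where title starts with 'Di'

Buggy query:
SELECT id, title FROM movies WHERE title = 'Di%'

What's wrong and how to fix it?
Bug: Wildcards only work with LIKE; '=' treats '%' as a literal character

Fix: Use LIKE for wildcard pattern matching

Corrected query:
SELECT id, title FROM movies WHERE title LIKE 'Di%'

Result:
id | title   
---+---------
1  | Die Hard
4  | Die Hard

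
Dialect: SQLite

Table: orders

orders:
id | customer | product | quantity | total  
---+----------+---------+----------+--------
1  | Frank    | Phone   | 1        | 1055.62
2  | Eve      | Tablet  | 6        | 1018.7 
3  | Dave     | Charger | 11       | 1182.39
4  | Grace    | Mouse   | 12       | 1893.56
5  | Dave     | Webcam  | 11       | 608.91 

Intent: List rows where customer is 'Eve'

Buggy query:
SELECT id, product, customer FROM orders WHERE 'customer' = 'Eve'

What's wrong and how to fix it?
Bug: 'customer' in single quotes is a string literal, not the column; the comparison is literal-vs-literal and never true

Fix: Reference the column as customer without single quotes

Corrected query:
SELECT id, product, customer FROM orders WHERE customer = 'Eve'

Result:
id | product | customer
---+---------+---------
2  | Tablet  | Eve     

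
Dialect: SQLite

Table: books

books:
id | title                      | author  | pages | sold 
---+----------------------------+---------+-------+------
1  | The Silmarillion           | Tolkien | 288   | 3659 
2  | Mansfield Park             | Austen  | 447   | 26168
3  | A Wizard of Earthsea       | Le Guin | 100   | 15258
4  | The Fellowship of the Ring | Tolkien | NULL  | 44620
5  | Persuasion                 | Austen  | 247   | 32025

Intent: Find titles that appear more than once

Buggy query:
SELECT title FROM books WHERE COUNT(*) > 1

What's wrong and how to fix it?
Bug: COUNT(*) is an aggregate and cannot be used in WHERE

Fix: Group first, then use HAVING for the count condition

Corrected query:
SELECT title FROM books GROUP BY title HAVING COUNT(*) > 1

Result:
(no rows)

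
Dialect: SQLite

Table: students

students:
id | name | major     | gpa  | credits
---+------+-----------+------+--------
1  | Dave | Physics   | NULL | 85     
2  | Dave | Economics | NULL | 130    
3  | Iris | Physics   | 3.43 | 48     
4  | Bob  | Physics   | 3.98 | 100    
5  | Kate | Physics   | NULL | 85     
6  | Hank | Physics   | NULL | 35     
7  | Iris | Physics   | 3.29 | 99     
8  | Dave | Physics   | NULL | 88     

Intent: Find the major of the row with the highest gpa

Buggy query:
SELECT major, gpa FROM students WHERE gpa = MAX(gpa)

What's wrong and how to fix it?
Bug: WHERE is evaluated per row; an aggregate over the whole table isn't defined there

Fix: Wrap MAX in a scalar subquery so WHERE compares against a single value

Corrected query:
SELECT major, gpa FROM students WHERE gpa = (SELECT MAX(gpa) FROM students)

Result:
major   | gpa 
--------+-----
Physics | 3.98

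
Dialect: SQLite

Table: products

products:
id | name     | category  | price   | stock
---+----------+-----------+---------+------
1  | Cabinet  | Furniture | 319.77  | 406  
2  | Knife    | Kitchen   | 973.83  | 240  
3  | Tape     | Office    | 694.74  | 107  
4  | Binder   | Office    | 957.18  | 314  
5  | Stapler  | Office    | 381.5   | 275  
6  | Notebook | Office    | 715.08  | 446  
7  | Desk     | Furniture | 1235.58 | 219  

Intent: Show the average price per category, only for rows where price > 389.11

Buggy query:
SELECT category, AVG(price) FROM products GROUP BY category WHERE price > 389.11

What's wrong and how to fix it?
Bug: Row-level WHERE must come before GROUP BY in the clause order

Fix: Place WHERE between FROM and GROUP BY

Corrected query:
SELECT category, AVG(price) FROM products WHERE price > 389.11 GROUP BY category

Result:
category  | AVG(price)
----------+-----------
Furniture | 1235.58   
Kitchen   | 973.83    
Office    | 789       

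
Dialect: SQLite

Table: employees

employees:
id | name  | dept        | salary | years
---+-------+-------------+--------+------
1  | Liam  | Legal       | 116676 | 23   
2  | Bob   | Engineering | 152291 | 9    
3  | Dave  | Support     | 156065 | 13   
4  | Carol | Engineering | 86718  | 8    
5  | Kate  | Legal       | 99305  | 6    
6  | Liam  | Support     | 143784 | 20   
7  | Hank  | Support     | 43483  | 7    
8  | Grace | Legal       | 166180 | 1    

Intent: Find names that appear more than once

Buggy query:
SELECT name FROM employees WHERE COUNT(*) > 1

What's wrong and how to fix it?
Bug: COUNT(*) is an aggregate and cannot be used in WHERE

Fix: Group first, then use HAVING for the count condition

Corrected query:
SELECT name FROM employees GROUP BY name HAVING COUNT(*) > 1

Result:
name
----
Liam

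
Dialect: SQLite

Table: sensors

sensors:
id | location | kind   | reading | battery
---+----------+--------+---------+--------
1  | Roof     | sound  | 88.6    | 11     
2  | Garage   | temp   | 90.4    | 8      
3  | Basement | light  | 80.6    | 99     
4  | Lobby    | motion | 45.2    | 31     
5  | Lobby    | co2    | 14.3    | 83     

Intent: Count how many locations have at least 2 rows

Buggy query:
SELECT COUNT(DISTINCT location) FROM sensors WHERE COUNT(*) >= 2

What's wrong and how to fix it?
Bug: COUNT(*) cannot appear in WHERE; the per-group count doesn't exist yet

Fix: Use a subquery that GROUPs and filters with HAVING, then count its rows

Corrected query:
SELECT COUNT(*) FROM (SELECT location FROM sensors GROUP BY location HAVING COUNT(*) >= 2)

Result:
COUNT(*)
--------
1       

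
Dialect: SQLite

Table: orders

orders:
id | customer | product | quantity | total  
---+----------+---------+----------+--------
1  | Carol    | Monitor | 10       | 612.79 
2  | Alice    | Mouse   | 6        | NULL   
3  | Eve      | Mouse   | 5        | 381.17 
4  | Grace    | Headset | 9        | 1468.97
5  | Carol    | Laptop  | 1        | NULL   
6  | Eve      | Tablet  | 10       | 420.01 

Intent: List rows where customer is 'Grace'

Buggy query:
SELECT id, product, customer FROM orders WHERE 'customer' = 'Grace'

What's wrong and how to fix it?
Bug: 'customer' in single quotes is a string literal, not the column; the comparison is literal-vs-literal and never true

Fix: Remove the quotes around the column name (or use double quotes for an identifier)

Corrected query:
SELECT id, product, customer FROM orders WHERE customer = 'Grace'

Result:
id | product | customer
---+---------+---------
4  | Headset | Grace   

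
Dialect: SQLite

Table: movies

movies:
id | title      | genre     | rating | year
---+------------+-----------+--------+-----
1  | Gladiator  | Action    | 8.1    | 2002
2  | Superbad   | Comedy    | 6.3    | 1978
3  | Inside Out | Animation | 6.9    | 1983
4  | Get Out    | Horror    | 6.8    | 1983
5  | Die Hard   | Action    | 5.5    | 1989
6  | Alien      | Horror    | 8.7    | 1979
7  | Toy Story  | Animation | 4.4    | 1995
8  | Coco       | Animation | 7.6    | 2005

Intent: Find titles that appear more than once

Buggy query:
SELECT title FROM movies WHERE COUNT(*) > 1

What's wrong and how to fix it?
Bug: COUNT(*) is an aggregate and cannot be used in WHERE

Fix: Group first, then use HAVING for the count condition

Corrected query:
SELECT title FROM movies GROUP BY title HAVING COUNT(*) > 1

Result:
(no rows)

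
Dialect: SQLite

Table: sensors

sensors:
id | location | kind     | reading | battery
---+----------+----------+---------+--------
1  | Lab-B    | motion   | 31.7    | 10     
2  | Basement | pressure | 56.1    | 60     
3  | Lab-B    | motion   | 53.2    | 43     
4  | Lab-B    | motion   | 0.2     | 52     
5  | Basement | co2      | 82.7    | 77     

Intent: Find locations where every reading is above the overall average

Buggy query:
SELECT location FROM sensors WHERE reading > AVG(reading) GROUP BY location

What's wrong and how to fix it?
Bug: WHERE evaluates per row before aggregation, so AVG() is unavailable

Fix: Use a subquery for AVG and a HAVING MIN(...) filter so the condition holds for every row in the group

Corrected query:
SELECT location FROM sensors GROUP BY location HAVING MIN(reading) > (SELECT AVG(reading) FROM sensors)

Result:
location
--------
Basement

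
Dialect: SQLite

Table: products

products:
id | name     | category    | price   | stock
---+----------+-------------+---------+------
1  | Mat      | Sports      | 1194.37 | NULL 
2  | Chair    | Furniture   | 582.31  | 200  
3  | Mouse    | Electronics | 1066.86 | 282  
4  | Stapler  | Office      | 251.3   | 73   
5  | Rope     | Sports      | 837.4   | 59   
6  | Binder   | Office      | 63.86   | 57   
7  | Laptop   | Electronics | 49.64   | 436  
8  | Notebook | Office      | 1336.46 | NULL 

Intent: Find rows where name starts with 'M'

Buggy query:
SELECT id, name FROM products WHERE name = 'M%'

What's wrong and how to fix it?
Bug: Wildcards only work with LIKE; '=' treats '%' as a literal character

Fix: Replace '=' with LIKE so 'M%' is treated as a pattern

Corrected query:
SELECT id, name FROM products WHERE name LIKE 'M%'

Result:
id | name 
---+------
1  | Mat  
3  | Mouse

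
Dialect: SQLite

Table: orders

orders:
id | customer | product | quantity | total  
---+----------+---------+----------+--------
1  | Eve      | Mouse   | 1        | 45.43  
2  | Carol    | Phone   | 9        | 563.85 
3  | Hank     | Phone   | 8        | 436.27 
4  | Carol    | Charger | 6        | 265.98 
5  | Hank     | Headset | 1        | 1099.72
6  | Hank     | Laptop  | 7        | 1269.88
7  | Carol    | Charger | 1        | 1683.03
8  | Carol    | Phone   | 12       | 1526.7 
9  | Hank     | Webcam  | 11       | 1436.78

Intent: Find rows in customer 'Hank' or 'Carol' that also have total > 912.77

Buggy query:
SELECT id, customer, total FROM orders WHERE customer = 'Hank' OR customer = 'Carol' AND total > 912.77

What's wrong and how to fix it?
Bug: Without parentheses, AND is evaluated before OR, so the total filter only applies to the 'Carol' branch

Fix: Group the OR with parentheses (or use IN), then AND the threshold

Corrected query:
SELECT id, customer, total FROM orders WHERE (customer = 'Hank' OR customer = 'Carol') AND total > 912.77

Result:
id | customer | total  
---+----------+--------
5  | Hank     | 1099.72
6  | Hank     | 1269.88
7  | Carol    | 1683.03
8  | Carol    | 1526.7 
9  | Hank     | 1436.78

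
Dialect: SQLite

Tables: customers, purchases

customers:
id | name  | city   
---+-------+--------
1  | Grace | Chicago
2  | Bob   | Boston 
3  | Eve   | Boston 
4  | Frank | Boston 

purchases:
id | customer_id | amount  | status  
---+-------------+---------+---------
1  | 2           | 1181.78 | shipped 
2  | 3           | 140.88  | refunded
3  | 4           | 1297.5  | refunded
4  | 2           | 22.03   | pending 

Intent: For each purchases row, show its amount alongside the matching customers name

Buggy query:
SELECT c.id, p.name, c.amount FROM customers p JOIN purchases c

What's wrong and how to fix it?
Bug: JOIN with no ON clause produces a cartesian product; every purchases row pairs with every customers row

Fix: Add ON c.customer_id = p.id to the JOIN

Corrected query:
SELECT c.id, p.name, c.amount FROM customers p JOIN purchases c ON c.customer_id = p.id

Result:
id | name  | amount 
---+-------+--------
1  | Bob   | 1181.78
2  | Eve   | 140.88 
3  | Frank | 1297.5 
4  | Bob   | 22.03  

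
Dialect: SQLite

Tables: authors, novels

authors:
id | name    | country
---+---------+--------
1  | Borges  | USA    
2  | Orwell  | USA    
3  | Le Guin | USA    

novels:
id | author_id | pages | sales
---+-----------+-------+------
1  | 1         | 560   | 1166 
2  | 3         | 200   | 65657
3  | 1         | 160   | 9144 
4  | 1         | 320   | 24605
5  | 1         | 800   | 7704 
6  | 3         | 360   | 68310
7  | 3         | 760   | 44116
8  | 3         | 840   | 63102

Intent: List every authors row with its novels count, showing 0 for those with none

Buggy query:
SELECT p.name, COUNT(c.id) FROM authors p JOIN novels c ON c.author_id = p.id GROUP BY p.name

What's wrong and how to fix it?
Bug: An inner join excludes parents with zero children

Fix: Switch to LEFT JOIN to retain unmatched parent rows

Corrected query:
SELECT p.name, COUNT(c.id) FROM authors p LEFT JOIN novels c ON c.author_id = p.id GROUP BY p.name

Result:
name    | COUNT(c.id)
--------+------------
Borges  | 4          
Le Guin | 4          
Orwell  | 0          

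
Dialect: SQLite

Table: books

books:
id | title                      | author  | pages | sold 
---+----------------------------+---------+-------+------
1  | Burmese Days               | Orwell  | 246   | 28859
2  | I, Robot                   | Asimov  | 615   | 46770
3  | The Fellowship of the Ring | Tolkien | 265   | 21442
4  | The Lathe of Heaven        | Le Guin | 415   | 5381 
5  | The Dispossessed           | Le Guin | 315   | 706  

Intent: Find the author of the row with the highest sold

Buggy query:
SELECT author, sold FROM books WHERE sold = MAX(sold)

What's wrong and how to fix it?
Bug: WHERE is evaluated per row; an aggregate over the whole table isn't defined there

Fix: Use a subquery: WHERE sold = (SELECT MAX(sold) FROM books)

Corrected query:
SELECT author, sold FROM books WHERE sold = (SELECT MAX(sold) FROM books)

Result:
author | sold 
-------+------
Asimov | 46770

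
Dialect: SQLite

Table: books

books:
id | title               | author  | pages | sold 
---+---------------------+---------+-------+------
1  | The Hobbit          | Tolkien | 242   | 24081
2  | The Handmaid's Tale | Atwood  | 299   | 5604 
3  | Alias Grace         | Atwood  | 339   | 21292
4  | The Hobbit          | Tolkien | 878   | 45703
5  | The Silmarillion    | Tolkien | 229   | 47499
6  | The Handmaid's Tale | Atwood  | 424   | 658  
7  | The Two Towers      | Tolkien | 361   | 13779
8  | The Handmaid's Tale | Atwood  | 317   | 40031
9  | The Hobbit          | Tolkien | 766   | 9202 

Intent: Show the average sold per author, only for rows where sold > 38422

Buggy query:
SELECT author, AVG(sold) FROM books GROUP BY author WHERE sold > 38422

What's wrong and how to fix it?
Bug: WHERE cannot follow GROUP BY

Fix: Place WHERE between FROM and GROUP BY

Corrected query:
SELECT author, AVG(sold) FROM books WHERE sold > 38422 GROUP BY author

Result:
author  | AVG(sold)
--------+----------
Atwood  | 40031    
Tolkien | 46601    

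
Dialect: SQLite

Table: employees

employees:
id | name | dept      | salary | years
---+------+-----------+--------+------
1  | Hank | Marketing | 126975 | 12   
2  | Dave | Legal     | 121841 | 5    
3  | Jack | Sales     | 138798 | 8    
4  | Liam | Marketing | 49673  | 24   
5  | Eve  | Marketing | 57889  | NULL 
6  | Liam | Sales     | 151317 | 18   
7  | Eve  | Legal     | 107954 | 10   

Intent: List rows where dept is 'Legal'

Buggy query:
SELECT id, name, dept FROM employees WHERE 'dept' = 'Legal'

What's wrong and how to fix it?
Bug: 'dept' in single quotes is a string literal, not the column; the comparison is literal-vs-literal and never true

Fix: Reference the column as dept without single quotes

Corrected query:
SELECT id, name, dept FROM employees WHERE dept = 'Legal'

Result:
id | name | dept 
---+------+------
2  | Dave | Legal
7  | Eve  | Legal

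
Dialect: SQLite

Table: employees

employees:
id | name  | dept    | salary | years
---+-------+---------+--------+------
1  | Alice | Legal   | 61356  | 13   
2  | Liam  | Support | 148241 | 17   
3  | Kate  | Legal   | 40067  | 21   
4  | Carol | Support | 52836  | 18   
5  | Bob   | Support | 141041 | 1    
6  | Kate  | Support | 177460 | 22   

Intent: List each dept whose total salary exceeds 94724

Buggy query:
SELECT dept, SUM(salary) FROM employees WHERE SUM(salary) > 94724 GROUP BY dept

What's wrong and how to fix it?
Bug: SUM(salary) is an aggregate, but WHERE filters rows before aggregation

Fix: Use HAVING (which filters groups after aggregation) instead of WHERE

Corrected query:
SELECT dept, SUM(salary) FROM employees GROUP BY dept HAVING SUM(salary) > 94724

Result:
dept    | SUM(salary)
--------+------------
Legal   | 101423     
Support | 519578     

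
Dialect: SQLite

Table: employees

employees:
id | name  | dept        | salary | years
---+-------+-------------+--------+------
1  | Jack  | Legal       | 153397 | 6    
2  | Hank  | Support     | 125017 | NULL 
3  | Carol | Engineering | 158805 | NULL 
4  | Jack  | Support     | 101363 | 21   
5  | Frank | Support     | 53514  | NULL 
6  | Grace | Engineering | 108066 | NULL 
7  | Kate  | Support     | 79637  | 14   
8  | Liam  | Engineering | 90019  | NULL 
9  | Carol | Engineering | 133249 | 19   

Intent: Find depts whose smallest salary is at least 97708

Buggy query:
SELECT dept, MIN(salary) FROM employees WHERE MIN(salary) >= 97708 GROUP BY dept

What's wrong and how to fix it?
Bug: MIN() in WHERE is a misuse of aggregate

Fix: Replace WHERE with HAVING after the GROUP BY

Corrected query:
SELECT dept, MIN(salary) FROM employees GROUP BY dept HAVING MIN(salary) >= 97708

Result:
dept  | MIN(salary)
------+------------
Legal | 153397     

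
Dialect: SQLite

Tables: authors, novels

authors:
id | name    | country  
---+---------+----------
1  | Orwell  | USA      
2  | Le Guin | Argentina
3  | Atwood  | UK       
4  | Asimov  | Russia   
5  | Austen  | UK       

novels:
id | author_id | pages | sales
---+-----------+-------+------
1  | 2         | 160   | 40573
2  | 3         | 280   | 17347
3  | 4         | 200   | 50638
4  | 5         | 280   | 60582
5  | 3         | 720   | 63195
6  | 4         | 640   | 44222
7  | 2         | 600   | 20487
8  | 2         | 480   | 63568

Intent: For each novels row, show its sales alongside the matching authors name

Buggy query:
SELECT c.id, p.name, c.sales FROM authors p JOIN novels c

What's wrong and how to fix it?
Bug: Missing join condition: each novels row is matched to all authors rows instead of just its own

Fix: Specify the join condition linking the foreign key to the parent id

Corrected query:
SELECT c.id, p.name, c.sales FROM authors p JOIN novels c ON c.author_id = p.id

Result:
id | name    | sales
---+---------+------
1  | Le Guin | 40573
2  | Atwood  | 17347
3  | Asimov  | 50638
4  | Austen  | 60582
5  | Atwood  | 63195
6  | Asimov  | 44222
7  | Le Guin | 20487
8  | Le Guin | 63568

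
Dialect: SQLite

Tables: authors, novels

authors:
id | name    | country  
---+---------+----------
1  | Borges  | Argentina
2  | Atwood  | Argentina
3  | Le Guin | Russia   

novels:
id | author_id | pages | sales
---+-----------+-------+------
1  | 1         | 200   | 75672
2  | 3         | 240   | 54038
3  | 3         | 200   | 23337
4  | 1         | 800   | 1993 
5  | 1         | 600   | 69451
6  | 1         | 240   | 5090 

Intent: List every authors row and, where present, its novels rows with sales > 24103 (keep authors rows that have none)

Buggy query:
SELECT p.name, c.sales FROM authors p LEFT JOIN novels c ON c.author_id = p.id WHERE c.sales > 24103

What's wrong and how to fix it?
Bug: A WHERE condition on the right-hand table after LEFT JOIN drops unmatched parents

Fix: Move the right-table condition into the ON clause so unmatched parents are kept

Corrected query:
SELECT p.name, c.sales FROM authors p LEFT JOIN novels c ON c.author_id = p.id AND c.sales > 24103

Result:
name    | sales
--------+------
Borges  | 69451
Borges  | 75672
Atwood  | NULL 
Le Guin | 54038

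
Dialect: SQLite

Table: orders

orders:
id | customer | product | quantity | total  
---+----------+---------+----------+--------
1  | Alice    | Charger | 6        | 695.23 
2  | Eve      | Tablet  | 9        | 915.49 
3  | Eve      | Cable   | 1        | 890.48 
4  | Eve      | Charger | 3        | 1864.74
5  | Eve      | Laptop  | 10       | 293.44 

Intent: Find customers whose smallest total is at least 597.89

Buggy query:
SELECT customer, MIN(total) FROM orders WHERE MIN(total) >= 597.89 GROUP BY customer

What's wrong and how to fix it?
Bug: MIN() in WHERE is a misuse of aggregate

Fix: Replace WHERE with HAVING after the GROUP BY

Corrected query:
SELECT customer, MIN(total) FROM orders GROUP BY customer HAVING MIN(total) >= 597.89

Result:
customer | MIN(total)
---------+-----------
Alice    | 695.23    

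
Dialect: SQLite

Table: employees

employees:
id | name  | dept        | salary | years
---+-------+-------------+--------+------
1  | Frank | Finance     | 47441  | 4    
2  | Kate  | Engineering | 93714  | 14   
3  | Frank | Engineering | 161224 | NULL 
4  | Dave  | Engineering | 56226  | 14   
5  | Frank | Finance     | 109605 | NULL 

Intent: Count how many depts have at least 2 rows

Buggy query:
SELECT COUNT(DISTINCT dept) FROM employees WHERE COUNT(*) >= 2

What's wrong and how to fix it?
Bug: COUNT(*) cannot appear in WHERE; the per-group count doesn't exist yet

Fix: Use a subquery that GROUPs and filters with HAVING, then count its rows

Corrected query:
SELECT COUNT(*) FROM (SELECT dept FROM employees GROUP BY dept HAVING COUNT(*) >= 2)

Result:
COUNT(*)
--------
2       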